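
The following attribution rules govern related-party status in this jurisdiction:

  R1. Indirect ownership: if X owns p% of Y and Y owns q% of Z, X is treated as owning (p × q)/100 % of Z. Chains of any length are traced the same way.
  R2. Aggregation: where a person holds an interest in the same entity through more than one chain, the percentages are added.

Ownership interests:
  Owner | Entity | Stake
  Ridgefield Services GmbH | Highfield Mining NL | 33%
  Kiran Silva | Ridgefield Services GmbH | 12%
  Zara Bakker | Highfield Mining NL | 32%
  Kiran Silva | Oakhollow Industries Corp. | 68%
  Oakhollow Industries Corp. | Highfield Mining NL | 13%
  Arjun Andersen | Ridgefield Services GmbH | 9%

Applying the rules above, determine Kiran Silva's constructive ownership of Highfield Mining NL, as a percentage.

Chain via Ridgefield Services GmbH (R1): 12% × 33% = 3.96% of Highfield Mining NL.
Chain via Oakhollow Industries Corp. (R1): 68% × 13% = 8.84% of Highfield Mining NL.
Aggregating (R2): 3.96% + 8.84% = 12.8%.

12.8%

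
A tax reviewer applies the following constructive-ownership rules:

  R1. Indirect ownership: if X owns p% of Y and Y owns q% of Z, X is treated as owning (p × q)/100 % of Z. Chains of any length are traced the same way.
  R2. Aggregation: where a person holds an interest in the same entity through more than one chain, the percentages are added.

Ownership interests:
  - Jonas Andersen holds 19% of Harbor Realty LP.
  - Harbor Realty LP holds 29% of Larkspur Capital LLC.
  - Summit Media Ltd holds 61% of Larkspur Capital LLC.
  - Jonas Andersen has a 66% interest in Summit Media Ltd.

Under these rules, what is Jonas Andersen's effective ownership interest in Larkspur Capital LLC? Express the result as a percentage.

45.77%

Chain via Summit Media Ltd (R1): 66% × 61% = 40.26% of Larkspur Capital LLC.
Chain via Harbor Realty LP (R1): 19% × 29% = 5.51% of Larkspur Capital LLC.
Aggregating (R2): 40.26% + 5.51% = 45.77%.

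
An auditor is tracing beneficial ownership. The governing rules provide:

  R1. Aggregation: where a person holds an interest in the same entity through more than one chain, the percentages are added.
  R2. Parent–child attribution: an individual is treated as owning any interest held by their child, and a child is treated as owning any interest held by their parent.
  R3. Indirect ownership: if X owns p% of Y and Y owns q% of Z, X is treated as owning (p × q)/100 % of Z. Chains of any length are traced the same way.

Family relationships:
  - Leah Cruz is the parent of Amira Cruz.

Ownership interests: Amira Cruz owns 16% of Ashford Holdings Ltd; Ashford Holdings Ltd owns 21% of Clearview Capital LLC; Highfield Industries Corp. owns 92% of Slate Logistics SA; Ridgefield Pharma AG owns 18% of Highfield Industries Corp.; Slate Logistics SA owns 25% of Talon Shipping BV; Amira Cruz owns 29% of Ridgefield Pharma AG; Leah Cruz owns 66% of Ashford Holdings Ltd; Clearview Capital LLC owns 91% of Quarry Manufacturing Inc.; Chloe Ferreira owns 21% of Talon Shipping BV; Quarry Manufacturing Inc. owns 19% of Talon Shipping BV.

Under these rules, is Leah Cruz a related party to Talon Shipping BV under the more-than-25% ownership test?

No

By parent–child attribution (R2), Leah Cruz is treated as also owning Amira Cruz's interest in Ashford Holdings Ltd, giving 66% + 16% = 82%.
By parent–child attribution (R2), Leah Cruz is treated as owning Amira Cruz's 29% interest in Ridgefield Pharma AG.
Chain via Ashford Holdings Ltd → Clearview Capital LLC → Quarry Manufacturing Inc. (R3): 82% × 21% × 91% × 19% = 2.977338% of Talon Shipping BV.
Chain via Ridgefield Pharma AG → Highfield Industries Corp. → Slate Logistics SA (R3): 29% × 18% × 92% × 25% = 1.2006% of Talon Shipping BV.
Aggregating (R1): 2.977338% + 1.2006% = 4.177938%.
4.177938% does not exceed the 25% threshold, so Leah is not a related party to Talon Shipping BV.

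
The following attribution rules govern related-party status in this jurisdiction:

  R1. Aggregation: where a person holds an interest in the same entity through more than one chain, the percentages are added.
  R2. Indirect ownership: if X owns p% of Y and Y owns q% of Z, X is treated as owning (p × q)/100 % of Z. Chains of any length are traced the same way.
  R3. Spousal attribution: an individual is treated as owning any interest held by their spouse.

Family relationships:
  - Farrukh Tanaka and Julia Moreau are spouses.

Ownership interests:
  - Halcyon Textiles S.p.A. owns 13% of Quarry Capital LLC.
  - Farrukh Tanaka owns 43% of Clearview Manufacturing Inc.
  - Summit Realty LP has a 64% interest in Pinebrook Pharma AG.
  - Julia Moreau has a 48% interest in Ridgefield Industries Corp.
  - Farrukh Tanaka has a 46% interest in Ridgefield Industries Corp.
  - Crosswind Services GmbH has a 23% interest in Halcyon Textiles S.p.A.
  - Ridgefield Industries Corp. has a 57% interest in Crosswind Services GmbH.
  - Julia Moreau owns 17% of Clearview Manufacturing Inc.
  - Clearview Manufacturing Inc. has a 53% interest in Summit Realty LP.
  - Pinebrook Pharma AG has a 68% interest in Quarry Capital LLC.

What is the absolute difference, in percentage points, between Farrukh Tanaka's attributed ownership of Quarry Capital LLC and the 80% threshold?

64.558598

By spousal attribution (R3), Farrukh Tanaka is treated as also owning Julia Moreau's interest in Ridgefield Industries Corp, giving 46% + 48% = 94%.
By spousal attribution (R3), Farrukh Tanaka is treated as also owning Julia Moreau's interest in Clearview Manufacturing Inc, giving 43% + 17% = 60%.
Chain via Ridgefield Industries Corp. → Crosswind Services GmbH → Halcyon Textiles S.p.A. (R2): 94% × 57% × 23% × 13% = 1.602042% of Quarry Capital LLC.
Chain via Clearview Manufacturing Inc. → Summit Realty LP → Pinebrook Pharma AG (R2): 60% × 53% × 64% × 68% = 13.83936% of Quarry Capital LLC.
Aggregating (R1): 1.602042% + 13.83936% = 15.441402%.
15.441402% falls short of the 80% threshold by 64.558598 percentage points.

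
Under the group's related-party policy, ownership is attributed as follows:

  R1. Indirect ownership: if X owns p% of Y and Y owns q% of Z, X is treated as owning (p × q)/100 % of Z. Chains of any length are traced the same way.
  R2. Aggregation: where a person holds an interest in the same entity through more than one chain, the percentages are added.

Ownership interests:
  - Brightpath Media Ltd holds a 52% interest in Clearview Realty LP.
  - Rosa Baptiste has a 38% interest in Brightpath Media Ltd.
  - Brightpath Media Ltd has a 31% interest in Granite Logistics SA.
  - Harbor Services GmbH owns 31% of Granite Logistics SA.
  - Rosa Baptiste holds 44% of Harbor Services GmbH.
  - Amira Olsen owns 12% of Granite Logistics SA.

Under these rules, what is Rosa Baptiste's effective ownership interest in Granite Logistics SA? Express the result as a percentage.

25.42%

Chain via Harbor Services GmbH (R1): 44% × 31% = 13.64% of Granite Logistics SA.
Chain via Brightpath Media Ltd (R1): 38% × 31% = 11.78% of Granite Logistics SA.
Aggregating (R2): 13.64% + 11.78% = 25.42%.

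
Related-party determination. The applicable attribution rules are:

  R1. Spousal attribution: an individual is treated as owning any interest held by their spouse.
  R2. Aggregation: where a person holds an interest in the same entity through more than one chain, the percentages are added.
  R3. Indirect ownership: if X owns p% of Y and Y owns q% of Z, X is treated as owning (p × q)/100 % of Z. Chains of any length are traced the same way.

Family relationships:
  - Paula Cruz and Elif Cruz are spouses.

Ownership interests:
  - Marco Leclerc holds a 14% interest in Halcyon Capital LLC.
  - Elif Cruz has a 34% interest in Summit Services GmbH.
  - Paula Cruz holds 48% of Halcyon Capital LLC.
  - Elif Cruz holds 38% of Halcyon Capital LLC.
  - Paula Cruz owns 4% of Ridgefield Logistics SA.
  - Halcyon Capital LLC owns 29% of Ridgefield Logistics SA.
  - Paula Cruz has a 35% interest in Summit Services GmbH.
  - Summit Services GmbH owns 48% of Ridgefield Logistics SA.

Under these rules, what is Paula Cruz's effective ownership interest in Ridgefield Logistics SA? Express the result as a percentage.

62.06%

By spousal attribution (R1), Paula Cruz is treated as also owning Elif Cruz's interest in Halcyon Capital LLC, giving 48% + 38% = 86%.
By spousal attribution (R1), Paula Cruz is treated as also owning Elif Cruz's interest in Summit Services GmbH, giving 35% + 34% = 69%.
Chain via Halcyon Capital LLC (R3): 86% × 29% = 24.94% of Ridgefield Logistics SA.
Chain via Summit Services GmbH (R3): 69% × 48% = 33.12% of Ridgefield Logistics SA.
Direct interest in Ridgefield Logistics SA: 4%.
Aggregating (R2): 24.94% + 33.12% + 4% = 62.06%.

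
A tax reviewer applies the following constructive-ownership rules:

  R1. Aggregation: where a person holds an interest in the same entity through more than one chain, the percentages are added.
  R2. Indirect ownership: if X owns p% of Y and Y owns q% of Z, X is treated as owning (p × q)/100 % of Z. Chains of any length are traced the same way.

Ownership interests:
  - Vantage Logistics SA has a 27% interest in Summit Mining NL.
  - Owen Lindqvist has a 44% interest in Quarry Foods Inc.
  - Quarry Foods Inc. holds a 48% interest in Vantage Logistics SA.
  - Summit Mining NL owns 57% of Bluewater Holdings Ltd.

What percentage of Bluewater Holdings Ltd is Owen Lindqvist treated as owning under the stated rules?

Chain via Quarry Foods Inc. → Vantage Logistics SA → Summit Mining NL (R2): 44% × 48% × 27% × 57% = 3.250368% of Bluewater Holdings Ltd.

3.250368%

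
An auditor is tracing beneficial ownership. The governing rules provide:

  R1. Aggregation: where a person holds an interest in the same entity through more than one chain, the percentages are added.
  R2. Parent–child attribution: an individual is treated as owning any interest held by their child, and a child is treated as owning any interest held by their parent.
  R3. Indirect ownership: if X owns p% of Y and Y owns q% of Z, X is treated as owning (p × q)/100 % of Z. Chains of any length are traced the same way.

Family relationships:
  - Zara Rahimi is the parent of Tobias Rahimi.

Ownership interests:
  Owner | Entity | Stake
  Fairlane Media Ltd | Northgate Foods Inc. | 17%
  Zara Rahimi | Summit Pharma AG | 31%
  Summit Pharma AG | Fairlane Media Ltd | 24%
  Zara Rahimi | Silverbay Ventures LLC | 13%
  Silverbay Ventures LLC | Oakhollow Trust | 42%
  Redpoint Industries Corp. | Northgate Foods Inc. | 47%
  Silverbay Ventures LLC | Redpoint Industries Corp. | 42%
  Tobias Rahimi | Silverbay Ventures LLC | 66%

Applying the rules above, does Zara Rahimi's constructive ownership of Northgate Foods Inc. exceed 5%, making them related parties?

Yes

By parent–child attribution (R2), Zara Rahimi is treated as also owning Tobias Rahimi's interest in Silverbay Ventures LLC, giving 13% + 66% = 79%.
Chain via Summit Pharma AG → Fairlane Media Ltd (R3): 31% × 24% × 17% = 1.2648% of Northgate Foods Inc.
Chain via Silverbay Ventures LLC → Redpoint Industries Corp. (R3): 79% × 42% × 47% = 15.5946% of Northgate Foods Inc.
Aggregating (R1): 1.2648% + 15.5946% = 16.8594%.
16.8594% exceeds the 5% threshold, so Zara is a related party to Northgate Foods Inc.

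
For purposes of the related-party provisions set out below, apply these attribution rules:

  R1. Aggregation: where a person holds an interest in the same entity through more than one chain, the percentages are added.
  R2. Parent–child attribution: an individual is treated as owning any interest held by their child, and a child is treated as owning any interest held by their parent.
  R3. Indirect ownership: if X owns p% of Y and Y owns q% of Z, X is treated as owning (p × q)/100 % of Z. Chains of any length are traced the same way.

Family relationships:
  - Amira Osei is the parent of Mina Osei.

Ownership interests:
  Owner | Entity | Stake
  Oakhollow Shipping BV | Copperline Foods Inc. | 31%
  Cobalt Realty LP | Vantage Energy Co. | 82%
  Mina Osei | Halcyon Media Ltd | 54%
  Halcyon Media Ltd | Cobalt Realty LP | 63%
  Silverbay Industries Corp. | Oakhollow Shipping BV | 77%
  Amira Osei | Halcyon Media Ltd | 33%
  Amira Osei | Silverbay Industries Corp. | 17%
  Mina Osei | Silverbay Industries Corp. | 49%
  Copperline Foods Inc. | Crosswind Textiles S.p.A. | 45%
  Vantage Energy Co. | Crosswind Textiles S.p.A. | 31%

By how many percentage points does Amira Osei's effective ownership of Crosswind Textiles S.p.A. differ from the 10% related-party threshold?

By parent–child attribution (R2), Amira Osei is treated as also owning Mina Osei's interest in Halcyon Media Ltd, giving 33% + 54% = 87%.
By parent–child attribution (R2), Amira Osei is treated as also owning Mina Osei's interest in Silverbay Industries Corp, giving 17% + 49% = 66%.
Chain via Halcyon Media Ltd → Cobalt Realty LP → Vantage Energy Co. (R3): 87% × 63% × 82% × 31% = 13.932702% of Crosswind Textiles S.p.A.
Chain via Silverbay Industries Corp. → Oakhollow Shipping BV → Copperline Foods Inc. (R3): 66% × 77% × 31% × 45% = 7.08939% of Crosswind Textiles S.p.A.
Aggregating (R1): 13.932702% + 7.08939% = 21.022092%.
21.022092% exceeds the 10% threshold by 11.022092 percentage points.

11.022092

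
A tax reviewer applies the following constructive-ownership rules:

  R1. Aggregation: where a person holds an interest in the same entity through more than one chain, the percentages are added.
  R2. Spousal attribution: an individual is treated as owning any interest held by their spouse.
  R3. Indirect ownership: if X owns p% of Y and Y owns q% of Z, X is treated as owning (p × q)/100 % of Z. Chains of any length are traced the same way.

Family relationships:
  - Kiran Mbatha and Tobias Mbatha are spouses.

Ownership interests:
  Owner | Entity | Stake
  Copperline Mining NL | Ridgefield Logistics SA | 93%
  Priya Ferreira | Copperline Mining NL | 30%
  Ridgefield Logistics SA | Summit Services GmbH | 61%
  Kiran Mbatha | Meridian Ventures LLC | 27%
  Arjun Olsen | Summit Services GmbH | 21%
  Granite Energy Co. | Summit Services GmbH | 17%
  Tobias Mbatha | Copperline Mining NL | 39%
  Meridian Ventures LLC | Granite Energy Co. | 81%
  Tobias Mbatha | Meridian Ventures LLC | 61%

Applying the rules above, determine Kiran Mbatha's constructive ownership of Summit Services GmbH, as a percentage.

By spousal attribution (R2), Kiran Mbatha is treated as also owning Tobias Mbatha's interest in Meridian Ventures LLC, giving 27% + 61% = 88%.
By spousal attribution (R2), Kiran Mbatha is treated as owning Tobias Mbatha's 39% interest in Copperline Mining NL.
Chain via Meridian Ventures LLC → Granite Energy Co. (R3): 88% × 81% × 17% = 12.1176% of Summit Services GmbH.
Chain via Copperline Mining NL → Ridgefield Logistics SA (R3): 39% × 93% × 61% = 22.1247% of Summit Services GmbH.
Aggregating (R1): 12.1176% + 22.1247% = 34.2423%.

34.2423%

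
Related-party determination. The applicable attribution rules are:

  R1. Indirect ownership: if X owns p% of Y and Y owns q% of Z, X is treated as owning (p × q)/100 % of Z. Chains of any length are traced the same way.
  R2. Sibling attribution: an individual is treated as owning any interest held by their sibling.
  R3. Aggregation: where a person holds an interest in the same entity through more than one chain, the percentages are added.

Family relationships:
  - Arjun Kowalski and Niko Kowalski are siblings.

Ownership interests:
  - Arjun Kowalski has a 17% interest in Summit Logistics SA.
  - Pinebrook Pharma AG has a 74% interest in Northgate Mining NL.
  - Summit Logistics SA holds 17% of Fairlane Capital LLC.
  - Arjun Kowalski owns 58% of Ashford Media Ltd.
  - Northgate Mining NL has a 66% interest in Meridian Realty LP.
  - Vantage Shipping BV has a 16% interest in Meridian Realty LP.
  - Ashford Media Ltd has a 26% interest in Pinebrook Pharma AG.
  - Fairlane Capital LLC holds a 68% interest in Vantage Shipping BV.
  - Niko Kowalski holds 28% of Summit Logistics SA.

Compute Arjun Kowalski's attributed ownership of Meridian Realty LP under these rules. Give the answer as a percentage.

By sibling attribution (R2), Arjun Kowalski is treated as also owning Niko Kowalski's interest in Summit Logistics SA, giving 17% + 28% = 45%.
Chain via Ashford Media Ltd → Pinebrook Pharma AG → Northgate Mining NL (R1): 58% × 26% × 74% × 66% = 7.365072% of Meridian Realty LP.
Chain via Summit Logistics SA → Fairlane Capital LLC → Vantage Shipping BV (R1): 45% × 17% × 68% × 16% = 0.83232% of Meridian Realty LP.
Aggregating (R3): 7.365072% + 0.83232% = 8.197392%.

8.197392%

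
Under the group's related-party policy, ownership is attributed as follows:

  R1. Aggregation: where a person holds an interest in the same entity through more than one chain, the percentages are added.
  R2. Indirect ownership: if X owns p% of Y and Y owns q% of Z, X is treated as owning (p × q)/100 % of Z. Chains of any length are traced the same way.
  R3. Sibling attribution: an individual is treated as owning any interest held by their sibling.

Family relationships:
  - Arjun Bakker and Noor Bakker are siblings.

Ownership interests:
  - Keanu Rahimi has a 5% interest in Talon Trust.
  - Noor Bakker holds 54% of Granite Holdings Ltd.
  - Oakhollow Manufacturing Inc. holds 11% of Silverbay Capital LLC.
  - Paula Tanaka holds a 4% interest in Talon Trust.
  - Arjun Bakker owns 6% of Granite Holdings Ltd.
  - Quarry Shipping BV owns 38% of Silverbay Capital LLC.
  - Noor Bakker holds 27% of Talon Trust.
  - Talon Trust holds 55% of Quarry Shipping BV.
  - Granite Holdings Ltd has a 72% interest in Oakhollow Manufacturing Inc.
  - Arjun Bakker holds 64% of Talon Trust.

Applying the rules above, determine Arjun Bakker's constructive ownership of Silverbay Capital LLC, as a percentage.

By sibling attribution (R3), Arjun Bakker is treated as also owning Noor Bakker's interest in Talon Trust, giving 64% + 27% = 91%.
By sibling attribution (R3), Arjun Bakker is treated as also owning Noor Bakker's interest in Granite Holdings Ltd, giving 6% + 54% = 60%.
Chain via Talon Trust → Quarry Shipping BV (R2): 91% × 55% × 38% = 19.019% of Silverbay Capital LLC.
Chain via Granite Holdings Ltd → Oakhollow Manufacturing Inc. (R2): 60% × 72% × 11% = 4.752% of Silverbay Capital LLC.
Aggregating (R1): 19.019% + 4.752% = 23.771%.

23.771%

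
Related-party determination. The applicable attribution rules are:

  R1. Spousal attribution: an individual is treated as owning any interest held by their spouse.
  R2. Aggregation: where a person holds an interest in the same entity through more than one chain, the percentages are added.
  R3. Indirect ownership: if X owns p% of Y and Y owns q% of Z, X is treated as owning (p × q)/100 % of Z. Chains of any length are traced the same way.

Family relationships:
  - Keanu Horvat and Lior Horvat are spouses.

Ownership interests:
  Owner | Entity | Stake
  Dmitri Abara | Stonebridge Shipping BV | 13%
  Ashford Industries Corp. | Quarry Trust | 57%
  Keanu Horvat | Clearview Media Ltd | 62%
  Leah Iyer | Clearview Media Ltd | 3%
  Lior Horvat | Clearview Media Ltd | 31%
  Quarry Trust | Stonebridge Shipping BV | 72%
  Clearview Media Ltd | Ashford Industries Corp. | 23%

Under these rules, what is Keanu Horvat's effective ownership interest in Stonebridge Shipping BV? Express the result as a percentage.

By spousal attribution (R1), Keanu Horvat is treated as also owning Lior Horvat's interest in Clearview Media Ltd, giving 62% + 31% = 93%.
Chain via Clearview Media Ltd → Ashford Industries Corp. → Quarry Trust (R3): 93% × 23% × 57% × 72% = 8.778456% of Stonebridge Shipping BV.

8.778456%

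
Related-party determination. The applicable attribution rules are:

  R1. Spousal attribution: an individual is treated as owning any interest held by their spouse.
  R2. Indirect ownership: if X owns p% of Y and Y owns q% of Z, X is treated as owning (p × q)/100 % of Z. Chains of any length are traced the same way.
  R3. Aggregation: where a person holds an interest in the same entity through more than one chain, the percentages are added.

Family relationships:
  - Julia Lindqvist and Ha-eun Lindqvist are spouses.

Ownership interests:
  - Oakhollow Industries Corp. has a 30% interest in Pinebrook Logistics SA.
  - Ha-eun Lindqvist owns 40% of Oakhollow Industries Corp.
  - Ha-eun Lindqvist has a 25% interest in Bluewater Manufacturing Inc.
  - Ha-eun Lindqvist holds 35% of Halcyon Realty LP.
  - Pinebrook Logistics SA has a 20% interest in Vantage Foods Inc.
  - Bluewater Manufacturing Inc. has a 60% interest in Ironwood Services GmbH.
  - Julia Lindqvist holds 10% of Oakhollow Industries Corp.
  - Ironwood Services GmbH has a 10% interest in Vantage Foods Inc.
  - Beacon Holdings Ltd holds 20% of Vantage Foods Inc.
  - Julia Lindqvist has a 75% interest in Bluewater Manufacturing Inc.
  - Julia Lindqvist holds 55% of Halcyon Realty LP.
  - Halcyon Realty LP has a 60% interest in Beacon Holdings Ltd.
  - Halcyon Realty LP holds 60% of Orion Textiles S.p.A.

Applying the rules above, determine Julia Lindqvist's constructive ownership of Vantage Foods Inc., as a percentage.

By spousal attribution (R1), Julia Lindqvist is treated as also owning Ha-eun Lindqvist's interest in Halcyon Realty LP, giving 55% + 35% = 90%.
By spousal attribution (R1), Julia Lindqvist is treated as also owning Ha-eun Lindqvist's interest in Oakhollow Industries Corp, giving 10% + 40% = 50%.
By spousal attribution (R1), Julia Lindqvist is treated as also owning Ha-eun Lindqvist's interest in Bluewater Manufacturing Inc, giving 75% + 25% = 100%.
Chain via Halcyon Realty LP → Beacon Holdings Ltd (R2): 90% × 60% × 20% = 10.8% of Vantage Foods Inc.
Chain via Oakhollow Industries Corp. → Pinebrook Logistics SA (R2): 50% × 30% × 20% = 3% of Vantage Foods Inc.
Chain via Bluewater Manufacturing Inc. → Ironwood Services GmbH (R2): 100% × 60% × 10% = 6% of Vantage Foods Inc.
Aggregating (R3): 10.8% + 3% + 6% = 19.8%.

19.8%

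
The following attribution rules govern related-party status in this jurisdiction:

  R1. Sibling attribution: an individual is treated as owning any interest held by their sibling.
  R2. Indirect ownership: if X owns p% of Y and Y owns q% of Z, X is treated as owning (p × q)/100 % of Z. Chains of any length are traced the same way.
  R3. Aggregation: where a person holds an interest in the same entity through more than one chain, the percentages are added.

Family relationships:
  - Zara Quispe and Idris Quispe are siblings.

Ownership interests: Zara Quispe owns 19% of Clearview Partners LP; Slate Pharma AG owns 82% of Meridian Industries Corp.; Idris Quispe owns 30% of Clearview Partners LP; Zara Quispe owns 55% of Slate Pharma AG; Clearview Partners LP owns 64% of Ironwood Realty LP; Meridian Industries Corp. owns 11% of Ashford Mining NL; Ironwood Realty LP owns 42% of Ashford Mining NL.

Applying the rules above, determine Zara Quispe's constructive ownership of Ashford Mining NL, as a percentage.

By sibling attribution (R1), Zara Quispe is treated as also owning Idris Quispe's interest in Clearview Partners LP, giving 19% + 30% = 49%.
Chain via Clearview Partners LP → Ironwood Realty LP (R2): 49% × 64% × 42% = 13.1712% of Ashford Mining NL.
Chain via Slate Pharma AG → Meridian Industries Corp. (R2): 55% × 82% × 11% = 4.961% of Ashford Mining NL.
Aggregating (R3): 13.1712% + 4.961% = 18.1322%.

18.1322%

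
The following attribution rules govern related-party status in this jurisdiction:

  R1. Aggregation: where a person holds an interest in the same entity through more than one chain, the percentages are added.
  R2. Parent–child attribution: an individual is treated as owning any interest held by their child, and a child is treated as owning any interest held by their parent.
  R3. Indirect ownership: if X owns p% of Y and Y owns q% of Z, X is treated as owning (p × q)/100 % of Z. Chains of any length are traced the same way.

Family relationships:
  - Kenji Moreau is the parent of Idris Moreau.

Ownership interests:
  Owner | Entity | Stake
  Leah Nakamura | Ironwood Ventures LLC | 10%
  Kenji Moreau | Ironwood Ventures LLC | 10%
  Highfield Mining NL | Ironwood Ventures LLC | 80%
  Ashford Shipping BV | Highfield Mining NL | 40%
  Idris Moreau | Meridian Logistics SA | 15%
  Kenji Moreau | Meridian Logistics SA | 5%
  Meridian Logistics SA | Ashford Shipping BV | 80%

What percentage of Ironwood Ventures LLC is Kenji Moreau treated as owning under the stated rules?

15.12%

By parent–child attribution (R2), Kenji Moreau is treated as also owning Idris Moreau's interest in Meridian Logistics SA, giving 5% + 15% = 20%.
Chain via Meridian Logistics SA → Ashford Shipping BV → Highfield Mining NL (R3): 20% × 80% × 40% × 80% = 5.12% of Ironwood Ventures LLC.
Direct interest in Ironwood Ventures LLC: 10%.
Aggregating (R1): 5.12% + 10% = 15.12%.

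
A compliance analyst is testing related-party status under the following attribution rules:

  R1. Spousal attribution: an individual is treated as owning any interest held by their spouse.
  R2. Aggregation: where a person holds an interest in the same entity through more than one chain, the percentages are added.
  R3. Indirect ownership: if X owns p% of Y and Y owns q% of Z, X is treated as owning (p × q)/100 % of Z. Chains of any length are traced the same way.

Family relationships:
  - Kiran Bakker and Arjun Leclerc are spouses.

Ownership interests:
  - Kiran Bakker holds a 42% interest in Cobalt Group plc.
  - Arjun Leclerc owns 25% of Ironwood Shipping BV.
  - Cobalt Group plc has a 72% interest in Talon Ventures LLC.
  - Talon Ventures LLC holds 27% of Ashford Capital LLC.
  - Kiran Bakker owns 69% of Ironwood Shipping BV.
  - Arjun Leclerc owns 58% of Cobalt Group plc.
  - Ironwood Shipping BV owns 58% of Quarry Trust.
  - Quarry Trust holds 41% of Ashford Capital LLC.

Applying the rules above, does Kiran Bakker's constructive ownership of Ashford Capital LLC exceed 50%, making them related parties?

By spousal attribution (R1), Kiran Bakker is treated as also owning Arjun Leclerc's interest in Ironwood Shipping BV, giving 69% + 25% = 94%.
By spousal attribution (R1), Kiran Bakker is treated as also owning Arjun Leclerc's interest in Cobalt Group plc, giving 42% + 58% = 100%.
Chain via Ironwood Shipping BV → Quarry Trust (R3): 94% × 58% × 41% = 22.3532% of Ashford Capital LLC.
Chain via Cobalt Group plc → Talon Ventures LLC (R3): 100% × 72% × 27% = 19.44% of Ashford Capital LLC.
Aggregating (R2): 22.3532% + 19.44% = 41.7932%.
41.7932% does not exceed the 50% threshold, so Kiran is not a related party to Ashford Capital LLC.

No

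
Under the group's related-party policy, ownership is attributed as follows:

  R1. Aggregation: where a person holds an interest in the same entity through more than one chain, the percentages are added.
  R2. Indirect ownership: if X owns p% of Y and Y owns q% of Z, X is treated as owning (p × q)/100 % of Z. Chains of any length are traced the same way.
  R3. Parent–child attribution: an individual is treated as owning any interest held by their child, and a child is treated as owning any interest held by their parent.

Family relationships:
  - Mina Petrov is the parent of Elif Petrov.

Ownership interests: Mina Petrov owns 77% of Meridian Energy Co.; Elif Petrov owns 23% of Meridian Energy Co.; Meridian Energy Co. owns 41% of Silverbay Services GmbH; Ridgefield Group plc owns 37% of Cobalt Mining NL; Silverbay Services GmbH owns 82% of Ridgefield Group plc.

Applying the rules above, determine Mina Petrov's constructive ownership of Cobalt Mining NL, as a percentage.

12.4394%

By parent–child attribution (R3), Mina Petrov is treated as also owning Elif Petrov's interest in Meridian Energy Co, giving 77% + 23% = 100%.
Chain via Meridian Energy Co. → Silverbay Services GmbH → Ridgefield Group plc (R2): 100% × 41% × 82% × 37% = 12.4394% of Cobalt Mining NL.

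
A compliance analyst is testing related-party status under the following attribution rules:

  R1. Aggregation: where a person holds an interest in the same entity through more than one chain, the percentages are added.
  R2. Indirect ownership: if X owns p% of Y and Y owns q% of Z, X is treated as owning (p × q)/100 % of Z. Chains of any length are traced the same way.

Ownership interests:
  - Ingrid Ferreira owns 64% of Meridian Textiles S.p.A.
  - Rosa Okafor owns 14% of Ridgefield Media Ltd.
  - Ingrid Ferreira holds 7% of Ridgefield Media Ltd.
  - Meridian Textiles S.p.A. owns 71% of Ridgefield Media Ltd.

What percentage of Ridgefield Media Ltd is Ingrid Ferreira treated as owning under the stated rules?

52.44%

Chain via Meridian Textiles S.p.A. (R2): 64% × 71% = 45.44% of Ridgefield Media Ltd.
Direct interest in Ridgefield Media Ltd: 7%.
Aggregating (R1): 45.44% + 7% = 52.44%.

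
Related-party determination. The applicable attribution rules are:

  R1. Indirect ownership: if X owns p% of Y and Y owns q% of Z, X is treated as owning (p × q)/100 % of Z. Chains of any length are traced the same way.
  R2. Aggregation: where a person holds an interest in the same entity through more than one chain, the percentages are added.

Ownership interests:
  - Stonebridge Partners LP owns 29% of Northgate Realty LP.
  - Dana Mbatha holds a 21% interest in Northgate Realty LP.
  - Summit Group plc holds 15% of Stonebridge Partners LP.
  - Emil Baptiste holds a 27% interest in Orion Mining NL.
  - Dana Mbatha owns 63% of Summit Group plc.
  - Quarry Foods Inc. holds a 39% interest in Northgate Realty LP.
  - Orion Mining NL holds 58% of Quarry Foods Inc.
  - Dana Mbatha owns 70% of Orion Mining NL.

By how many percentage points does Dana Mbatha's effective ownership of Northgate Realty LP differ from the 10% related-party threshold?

Chain via Orion Mining NL → Quarry Foods Inc. (R1): 70% × 58% × 39% = 15.834% of Northgate Realty LP.
Chain via Summit Group plc → Stonebridge Partners LP (R1): 63% × 15% × 29% = 2.7405% of Northgate Realty LP.
Direct interest in Northgate Realty LP: 21%.
Aggregating (R2): 15.834% + 2.7405% + 21% = 39.5745%.
39.5745% exceeds the 10% threshold by 29.5745 percentage points.

29.5745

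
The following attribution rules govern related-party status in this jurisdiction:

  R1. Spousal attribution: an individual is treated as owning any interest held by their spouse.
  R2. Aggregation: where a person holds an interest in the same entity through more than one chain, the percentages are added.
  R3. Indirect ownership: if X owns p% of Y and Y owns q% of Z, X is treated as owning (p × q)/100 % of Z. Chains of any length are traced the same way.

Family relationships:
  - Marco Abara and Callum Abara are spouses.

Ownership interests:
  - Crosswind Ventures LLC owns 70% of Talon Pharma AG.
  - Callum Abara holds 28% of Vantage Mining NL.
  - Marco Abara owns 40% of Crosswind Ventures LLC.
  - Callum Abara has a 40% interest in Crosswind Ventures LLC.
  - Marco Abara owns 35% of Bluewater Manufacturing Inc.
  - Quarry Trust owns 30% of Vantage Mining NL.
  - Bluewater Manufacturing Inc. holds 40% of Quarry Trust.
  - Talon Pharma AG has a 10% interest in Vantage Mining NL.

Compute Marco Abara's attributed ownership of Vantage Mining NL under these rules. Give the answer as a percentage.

By spousal attribution (R1), Marco Abara is treated as also owning Callum Abara's interest in Crosswind Ventures LLC, giving 40% + 40% = 80%.
By spousal attribution (R1), Marco Abara is treated as owning Callum Abara's 28% interest in Vantage Mining NL.
Chain via Crosswind Ventures LLC → Talon Pharma AG (R3): 80% × 70% × 10% = 5.6% of Vantage Mining NL.
Chain via Bluewater Manufacturing Inc. → Quarry Trust (R3): 35% × 40% × 30% = 4.2% of Vantage Mining NL.
Direct interest in Vantage Mining NL: 28%.
Aggregating (R2): 5.6% + 4.2% + 28% = 37.8%.

37.8%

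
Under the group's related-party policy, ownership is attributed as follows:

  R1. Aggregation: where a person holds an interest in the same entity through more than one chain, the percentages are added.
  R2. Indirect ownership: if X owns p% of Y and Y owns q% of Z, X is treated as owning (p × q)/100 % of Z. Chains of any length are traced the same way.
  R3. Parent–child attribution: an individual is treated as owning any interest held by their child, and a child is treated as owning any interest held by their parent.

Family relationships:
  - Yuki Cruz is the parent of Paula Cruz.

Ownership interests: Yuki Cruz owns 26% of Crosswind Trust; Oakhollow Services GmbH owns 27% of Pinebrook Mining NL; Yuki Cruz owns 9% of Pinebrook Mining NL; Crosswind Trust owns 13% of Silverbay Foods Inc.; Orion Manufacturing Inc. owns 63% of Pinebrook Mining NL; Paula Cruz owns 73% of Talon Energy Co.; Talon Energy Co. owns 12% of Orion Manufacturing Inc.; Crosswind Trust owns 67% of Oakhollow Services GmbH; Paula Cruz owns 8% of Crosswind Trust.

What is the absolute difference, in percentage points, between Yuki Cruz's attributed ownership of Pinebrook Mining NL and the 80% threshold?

By parent–child attribution (R3), Yuki Cruz is treated as also owning Paula Cruz's interest in Crosswind Trust, giving 26% + 8% = 34%.
By parent–child attribution (R3), Yuki Cruz is treated as owning Paula Cruz's 73% interest in Talon Energy Co.
Chain via Crosswind Trust → Oakhollow Services GmbH (R2): 34% × 67% × 27% = 6.1506% of Pinebrook Mining NL.
Direct interest in Pinebrook Mining NL: 9%.
Chain via Talon Energy Co. → Orion Manufacturing Inc. (R2): 73% × 12% × 63% = 5.5188% of Pinebrook Mining NL.
Aggregating (R1): 6.1506% + 9% + 5.5188% = 20.6694%.
20.6694% falls short of the 80% threshold by 59.3306 percentage points.

59.3306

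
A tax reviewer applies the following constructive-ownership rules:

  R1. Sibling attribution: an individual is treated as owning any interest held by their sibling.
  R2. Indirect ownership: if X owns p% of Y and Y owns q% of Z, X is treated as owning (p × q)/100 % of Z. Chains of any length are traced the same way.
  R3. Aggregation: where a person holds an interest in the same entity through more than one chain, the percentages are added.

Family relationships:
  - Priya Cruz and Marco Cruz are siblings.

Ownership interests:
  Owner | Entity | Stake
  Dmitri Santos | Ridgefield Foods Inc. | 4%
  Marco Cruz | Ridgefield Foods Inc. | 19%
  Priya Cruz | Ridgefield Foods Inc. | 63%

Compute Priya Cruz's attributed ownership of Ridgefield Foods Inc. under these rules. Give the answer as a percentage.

By sibling attribution (R1), Priya Cruz is treated as also owning Marco Cruz's interest in Ridgefield Foods Inc, giving 63% + 19% = 82%.
Direct interest in Ridgefield Foods Inc: 82%.

82%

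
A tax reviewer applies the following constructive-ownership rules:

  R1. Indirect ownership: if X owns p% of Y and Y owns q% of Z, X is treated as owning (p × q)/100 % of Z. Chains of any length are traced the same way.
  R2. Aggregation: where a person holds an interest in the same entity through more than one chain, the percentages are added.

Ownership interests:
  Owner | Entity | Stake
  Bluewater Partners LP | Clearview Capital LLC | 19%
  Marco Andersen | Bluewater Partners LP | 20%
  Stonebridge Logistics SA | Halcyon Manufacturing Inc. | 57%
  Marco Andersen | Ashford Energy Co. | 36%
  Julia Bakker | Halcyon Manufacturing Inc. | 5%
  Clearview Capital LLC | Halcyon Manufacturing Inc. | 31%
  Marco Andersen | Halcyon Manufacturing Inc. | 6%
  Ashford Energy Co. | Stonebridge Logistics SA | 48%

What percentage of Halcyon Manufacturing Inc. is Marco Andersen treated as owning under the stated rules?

17.0276%

Chain via Bluewater Partners LP → Clearview Capital LLC (R1): 20% × 19% × 31% = 1.178% of Halcyon Manufacturing Inc.
Chain via Ashford Energy Co. → Stonebridge Logistics SA (R1): 36% × 48% × 57% = 9.8496% of Halcyon Manufacturing Inc.
Direct interest in Halcyon Manufacturing Inc: 6%.
Aggregating (R2): 1.178% + 9.8496% + 6% = 17.0276%.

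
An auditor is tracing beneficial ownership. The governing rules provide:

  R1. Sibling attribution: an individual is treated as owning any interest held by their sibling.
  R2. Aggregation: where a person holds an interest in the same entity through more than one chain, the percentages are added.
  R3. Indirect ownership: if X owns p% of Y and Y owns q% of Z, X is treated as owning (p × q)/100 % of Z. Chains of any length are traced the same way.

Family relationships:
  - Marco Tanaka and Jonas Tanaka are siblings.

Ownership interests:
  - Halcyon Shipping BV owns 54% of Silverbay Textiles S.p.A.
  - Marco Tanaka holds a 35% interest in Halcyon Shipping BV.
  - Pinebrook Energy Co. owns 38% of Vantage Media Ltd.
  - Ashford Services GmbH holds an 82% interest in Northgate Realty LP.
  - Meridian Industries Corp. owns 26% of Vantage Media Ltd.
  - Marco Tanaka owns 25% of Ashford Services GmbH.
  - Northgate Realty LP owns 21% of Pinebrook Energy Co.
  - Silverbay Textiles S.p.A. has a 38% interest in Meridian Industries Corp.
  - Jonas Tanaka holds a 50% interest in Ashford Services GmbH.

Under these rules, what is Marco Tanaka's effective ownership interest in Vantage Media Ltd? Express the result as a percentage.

By sibling attribution (R1), Marco Tanaka is treated as also owning Jonas Tanaka's interest in Ashford Services GmbH, giving 25% + 50% = 75%.
Chain via Ashford Services GmbH → Northgate Realty LP → Pinebrook Energy Co. (R3): 75% × 82% × 21% × 38% = 4.9077% of Vantage Media Ltd.
Chain via Halcyon Shipping BV → Silverbay Textiles S.p.A. → Meridian Industries Corp. (R3): 35% × 54% × 38% × 26% = 1.86732% of Vantage Media Ltd.
Aggregating (R2): 4.9077% + 1.86732% = 6.77502%.

6.77502%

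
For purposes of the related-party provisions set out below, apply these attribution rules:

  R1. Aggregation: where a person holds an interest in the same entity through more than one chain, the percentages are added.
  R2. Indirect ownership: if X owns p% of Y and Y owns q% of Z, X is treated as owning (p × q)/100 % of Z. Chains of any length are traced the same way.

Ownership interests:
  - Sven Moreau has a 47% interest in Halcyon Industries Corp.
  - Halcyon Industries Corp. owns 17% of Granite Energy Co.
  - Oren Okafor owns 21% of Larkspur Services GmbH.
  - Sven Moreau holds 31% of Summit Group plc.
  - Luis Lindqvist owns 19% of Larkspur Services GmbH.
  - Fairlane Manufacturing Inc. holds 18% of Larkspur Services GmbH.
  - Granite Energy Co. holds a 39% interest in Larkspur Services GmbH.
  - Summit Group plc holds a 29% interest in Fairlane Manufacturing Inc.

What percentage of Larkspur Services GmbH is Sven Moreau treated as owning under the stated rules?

4.7343%

Chain via Summit Group plc → Fairlane Manufacturing Inc. (R2): 31% × 29% × 18% = 1.6182% of Larkspur Services GmbH.
Chain via Halcyon Industries Corp. → Granite Energy Co. (R2): 47% × 17% × 39% = 3.1161% of Larkspur Services GmbH.
Aggregating (R1): 1.6182% + 3.1161% = 4.7343%.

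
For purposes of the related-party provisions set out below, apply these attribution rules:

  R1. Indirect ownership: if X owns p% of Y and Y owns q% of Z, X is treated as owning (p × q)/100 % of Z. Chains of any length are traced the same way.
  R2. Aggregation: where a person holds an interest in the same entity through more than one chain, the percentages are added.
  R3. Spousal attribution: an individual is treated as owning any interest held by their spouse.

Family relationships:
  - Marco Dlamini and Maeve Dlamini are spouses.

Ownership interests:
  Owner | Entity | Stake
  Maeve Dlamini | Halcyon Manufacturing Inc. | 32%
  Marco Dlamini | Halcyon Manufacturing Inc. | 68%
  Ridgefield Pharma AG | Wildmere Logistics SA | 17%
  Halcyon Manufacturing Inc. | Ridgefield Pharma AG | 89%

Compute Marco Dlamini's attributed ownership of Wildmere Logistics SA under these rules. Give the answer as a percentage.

15.13%

By spousal attribution (R3), Marco Dlamini is treated as also owning Maeve Dlamini's interest in Halcyon Manufacturing Inc, giving 68% + 32% = 100%.
Chain via Halcyon Manufacturing Inc. → Ridgefield Pharma AG (R1): 100% × 89% × 17% = 15.13% of Wildmere Logistics SA.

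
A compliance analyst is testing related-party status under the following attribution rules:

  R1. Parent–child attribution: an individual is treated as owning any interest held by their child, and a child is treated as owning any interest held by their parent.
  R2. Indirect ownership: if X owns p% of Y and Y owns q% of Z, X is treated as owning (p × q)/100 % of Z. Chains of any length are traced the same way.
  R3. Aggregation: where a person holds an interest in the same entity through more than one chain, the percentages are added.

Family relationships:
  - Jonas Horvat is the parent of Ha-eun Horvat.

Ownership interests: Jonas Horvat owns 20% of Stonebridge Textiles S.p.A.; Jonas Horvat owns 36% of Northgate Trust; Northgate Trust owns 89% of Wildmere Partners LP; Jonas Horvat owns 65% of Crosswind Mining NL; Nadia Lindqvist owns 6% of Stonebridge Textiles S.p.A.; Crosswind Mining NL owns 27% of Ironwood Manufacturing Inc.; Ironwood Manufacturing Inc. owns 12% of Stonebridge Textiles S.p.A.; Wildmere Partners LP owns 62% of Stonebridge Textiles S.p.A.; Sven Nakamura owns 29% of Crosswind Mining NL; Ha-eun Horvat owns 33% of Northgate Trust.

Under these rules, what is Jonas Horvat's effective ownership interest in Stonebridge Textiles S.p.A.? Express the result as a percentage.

60.1802%

By parent–child attribution (R1), Jonas Horvat is treated as also owning Ha-eun Horvat's interest in Northgate Trust, giving 36% + 33% = 69%.
Chain via Crosswind Mining NL → Ironwood Manufacturing Inc. (R2): 65% × 27% × 12% = 2.106% of Stonebridge Textiles S.p.A.
Chain via Northgate Trust → Wildmere Partners LP (R2): 69% × 89% × 62% = 38.0742% of Stonebridge Textiles S.p.A.
Direct interest in Stonebridge Textiles S.p.A: 20%.
Aggregating (R3): 2.106% + 38.0742% + 20% = 60.1802%.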